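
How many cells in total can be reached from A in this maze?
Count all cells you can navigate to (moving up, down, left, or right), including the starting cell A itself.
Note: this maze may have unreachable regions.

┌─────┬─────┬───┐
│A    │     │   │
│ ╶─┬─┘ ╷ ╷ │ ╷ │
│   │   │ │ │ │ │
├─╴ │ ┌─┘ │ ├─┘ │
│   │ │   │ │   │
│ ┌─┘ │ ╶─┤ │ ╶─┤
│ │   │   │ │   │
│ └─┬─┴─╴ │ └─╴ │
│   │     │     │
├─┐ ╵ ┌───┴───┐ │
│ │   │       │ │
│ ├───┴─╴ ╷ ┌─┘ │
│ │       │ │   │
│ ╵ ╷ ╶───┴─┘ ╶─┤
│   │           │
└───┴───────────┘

Using BFS/flood-fill to find all reachable cells from A:
Maze size: 8 × 8 = 64 total cells
All cells are reachable — the maze is fully connected.
Reachable cells: 64

Reachable region (· marks reachable cells):

┌─────┬─────┬───┐
│A · ·│· · ·│· ·│
│ ╶─┬─┘ ╷ ╷ │ ╷ │
│· ·│· ·│·│·│·│·│
├─╴ │ ┌─┘ │ ├─┘ │
│· ·│·│· ·│·│· ·│
│ ┌─┘ │ ╶─┤ │ ╶─┤
│·│· ·│· ·│·│· ·│
│ └─┬─┴─╴ │ └─╴ │
│· ·│· · ·│· · ·│
├─┐ ╵ ┌───┴───┐ │
│·│· ·│· · · ·│·│
│ ├───┴─╴ ╷ ┌─┘ │
│·│· · · ·│·│· ·│
│ ╵ ╷ ╶───┴─┘ ╶─┤
│· ·│· · · · · ·│
└───┴───────────┘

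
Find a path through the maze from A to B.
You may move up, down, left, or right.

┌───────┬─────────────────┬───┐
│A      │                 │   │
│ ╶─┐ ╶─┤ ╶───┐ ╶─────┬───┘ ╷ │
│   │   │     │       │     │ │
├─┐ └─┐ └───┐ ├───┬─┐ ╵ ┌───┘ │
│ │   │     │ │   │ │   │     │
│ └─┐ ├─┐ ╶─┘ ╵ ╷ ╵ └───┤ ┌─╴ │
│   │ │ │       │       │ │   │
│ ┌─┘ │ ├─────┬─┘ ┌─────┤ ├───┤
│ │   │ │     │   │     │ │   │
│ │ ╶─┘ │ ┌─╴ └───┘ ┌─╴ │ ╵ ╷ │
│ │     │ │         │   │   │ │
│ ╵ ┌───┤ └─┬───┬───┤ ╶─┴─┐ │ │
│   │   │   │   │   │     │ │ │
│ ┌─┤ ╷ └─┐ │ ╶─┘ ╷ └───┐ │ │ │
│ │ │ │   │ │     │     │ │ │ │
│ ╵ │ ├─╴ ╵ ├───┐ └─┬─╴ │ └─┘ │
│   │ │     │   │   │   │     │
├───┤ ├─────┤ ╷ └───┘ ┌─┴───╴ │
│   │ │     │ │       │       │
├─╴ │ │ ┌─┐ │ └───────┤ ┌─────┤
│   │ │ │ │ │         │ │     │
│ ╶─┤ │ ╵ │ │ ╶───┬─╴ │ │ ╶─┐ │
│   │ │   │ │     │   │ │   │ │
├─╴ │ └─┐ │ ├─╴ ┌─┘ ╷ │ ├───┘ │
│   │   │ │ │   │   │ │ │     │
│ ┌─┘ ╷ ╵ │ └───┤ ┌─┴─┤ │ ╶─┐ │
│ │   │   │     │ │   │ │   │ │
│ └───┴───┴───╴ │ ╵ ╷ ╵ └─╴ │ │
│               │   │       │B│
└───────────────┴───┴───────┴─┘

Finding the shortest path through the maze:
Path length: 60 steps
Directions: right → right → down → right → down → right → down → right → right → up → up → left → left → up → right → right → right → down → right → right → right → down → right → up → right → right → up → right → down → down → left → left → down → down → down → right → up → right → down → down → down → down → down → left → left → left → down → down → down → down → down → right → right → up → left → up → right → right → down → down

Solution:

┌───────┬─────────────────┬───┐
│A → ↓  │↱ → → ↓          │↱ ↓│
│ ╶─┐ ╶─┤ ╶───┐ ╶─────┬───┘ ╷ │
│   │↳ ↓│↑ ← ↰│↳ → → ↓│↱ → ↑│↓│
├─┐ └─┐ └───┐ ├───┬─┐ ╵ ┌───┘ │
│ │   │↳ ↓  │↑│   │ │↳ ↑│↓ ← ↲│
│ └─┐ ├─┐ ╶─┘ ╵ ╷ ╵ └───┤ ┌─╴ │
│   │ │ │↳ → ↑  │       │↓│   │
│ ┌─┘ │ ├─────┬─┘ ┌─────┤ ├───┤
│ │   │ │     │   │     │↓│↱ ↓│
│ │ ╶─┘ │ ┌─╴ └───┘ ┌─╴ │ ╵ ╷ │
│ │     │ │         │   │↳ ↑│↓│
│ ╵ ┌───┤ └─┬───┬───┤ ╶─┴─┐ │ │
│   │   │   │   │   │     │ │↓│
│ ┌─┤ ╷ └─┐ │ ╶─┘ ╷ └───┐ │ │ │
│ │ │ │   │ │     │     │ │ │↓│
│ ╵ │ ├─╴ ╵ ├───┐ └─┬─╴ │ └─┘ │
│   │ │     │   │   │   │    ↓│
├───┤ ├─────┤ ╷ └───┘ ┌─┴───╴ │
│   │ │     │ │       │↓ ← ← ↲│
├─╴ │ │ ┌─┐ │ └───────┤ ┌─────┤
│   │ │ │ │ │         │↓│     │
│ ╶─┤ │ ╵ │ │ ╶───┬─╴ │ │ ╶─┐ │
│   │ │   │ │     │   │↓│   │ │
├─╴ │ └─┐ │ ├─╴ ┌─┘ ╷ │ ├───┘ │
│   │   │ │ │   │   │ │↓│↱ → ↓│
│ ┌─┘ ╷ ╵ │ └───┤ ┌─┴─┤ │ ╶─┐ │
│ │   │   │     │ │   │↓│↑ ↰│↓│
│ └───┴───┴───╴ │ ╵ ╷ ╵ └─╴ │ │
│               │   │  ↳ → ↑│B│
└───────────────┴───┴───────┴─┘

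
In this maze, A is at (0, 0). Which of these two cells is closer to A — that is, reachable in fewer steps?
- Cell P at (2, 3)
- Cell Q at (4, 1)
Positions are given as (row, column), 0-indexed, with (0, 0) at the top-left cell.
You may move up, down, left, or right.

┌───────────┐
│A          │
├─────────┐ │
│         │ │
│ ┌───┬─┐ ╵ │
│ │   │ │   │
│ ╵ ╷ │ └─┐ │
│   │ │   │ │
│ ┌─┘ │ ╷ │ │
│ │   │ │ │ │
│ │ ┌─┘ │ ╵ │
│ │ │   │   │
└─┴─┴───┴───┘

Shortest path A → P at (2, 3): 15 steps
Shortest path A → Q at (4, 1): 21 steps

P is closer (15 steps vs 21 steps).

Path to P:

┌───────────┐
│A → → → → ↓│
├─────────┐ │
│         │↓│
│ ┌───┬─┐ ╵ │
│ │   │P│  ↓│
│ ╵ ╷ │ └─┐ │
│   │ │↑ ↰│↓│
│ ┌─┘ │ ╷ │ │
│ │   │ │↑│↓│
│ │ ┌─┘ │ ╵ │
│ │ │   │↑ ↲│
└─┴─┴───┴───┘

Path to Q:

┌───────────┐
│A → → → → ↓│
├─────────┐ │
│↓ ← ← ← ↰│↓│
│ ┌───┬─┐ ╵ │
│↓│↱ ↓│ │↑ ↲│
│ ╵ ╷ │ └─┐ │
│↳ ↑│↓│   │ │
│ ┌─┘ │ ╷ │ │
│ │Q ↲│ │ │ │
│ │ ┌─┘ │ ╵ │
│ │ │   │   │
└─┴─┴───┴───┘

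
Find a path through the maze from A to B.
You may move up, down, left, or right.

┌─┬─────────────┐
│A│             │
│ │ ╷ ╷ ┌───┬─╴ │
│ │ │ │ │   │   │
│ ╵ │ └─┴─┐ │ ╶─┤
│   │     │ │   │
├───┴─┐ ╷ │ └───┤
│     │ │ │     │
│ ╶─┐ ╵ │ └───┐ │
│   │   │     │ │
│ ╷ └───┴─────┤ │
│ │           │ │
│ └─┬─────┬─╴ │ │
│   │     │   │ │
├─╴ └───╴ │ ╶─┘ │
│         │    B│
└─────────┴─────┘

Finding the shortest path through the maze:
Path length: 28 steps
Directions: down → down → right → up → up → right → down → down → right → down → down → left → up → left → left → down → right → down → right → right → right → right → right → down → left → down → right → right

Solution:

┌─┬─────────────┐
│A│↱ ↓          │
│ │ ╷ ╷ ┌───┬─╴ │
│↓│↑│↓│ │   │   │
│ ╵ │ └─┴─┐ │ ╶─┤
│↳ ↑│↳ ↓  │ │   │
├───┴─┐ ╷ │ └───┤
│↓ ← ↰│↓│ │     │
│ ╶─┐ ╵ │ └───┐ │
│↳ ↓│↑ ↲│     │ │
│ ╷ └───┴─────┤ │
│ │↳ → → → → ↓│ │
│ └─┬─────┬─╴ │ │
│   │     │↓ ↲│ │
├─╴ └───╴ │ ╶─┘ │
│         │↳ → B│
└─────────┴─────┘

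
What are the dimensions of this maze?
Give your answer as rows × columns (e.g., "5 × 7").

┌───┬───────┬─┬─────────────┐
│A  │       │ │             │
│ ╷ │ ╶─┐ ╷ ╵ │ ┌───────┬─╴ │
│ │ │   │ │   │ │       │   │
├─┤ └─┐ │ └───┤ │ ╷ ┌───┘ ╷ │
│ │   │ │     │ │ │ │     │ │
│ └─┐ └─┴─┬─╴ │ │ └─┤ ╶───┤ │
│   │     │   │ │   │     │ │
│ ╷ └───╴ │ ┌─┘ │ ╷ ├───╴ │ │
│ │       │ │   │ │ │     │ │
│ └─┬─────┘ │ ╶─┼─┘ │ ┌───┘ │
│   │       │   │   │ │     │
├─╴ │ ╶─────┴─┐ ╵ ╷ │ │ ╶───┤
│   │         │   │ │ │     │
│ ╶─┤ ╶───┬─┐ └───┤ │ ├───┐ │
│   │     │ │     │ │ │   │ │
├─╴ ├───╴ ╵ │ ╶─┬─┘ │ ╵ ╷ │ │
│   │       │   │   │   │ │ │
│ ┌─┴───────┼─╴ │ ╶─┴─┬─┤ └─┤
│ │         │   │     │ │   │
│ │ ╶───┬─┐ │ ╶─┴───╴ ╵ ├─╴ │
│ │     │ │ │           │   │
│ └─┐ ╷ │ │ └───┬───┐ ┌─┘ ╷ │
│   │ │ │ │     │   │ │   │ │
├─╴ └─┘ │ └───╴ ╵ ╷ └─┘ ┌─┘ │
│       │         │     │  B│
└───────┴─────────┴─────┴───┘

Counting the maze dimensions:
Rows (vertical): 13
Columns (horizontal): 14
Dimensions: 13 × 14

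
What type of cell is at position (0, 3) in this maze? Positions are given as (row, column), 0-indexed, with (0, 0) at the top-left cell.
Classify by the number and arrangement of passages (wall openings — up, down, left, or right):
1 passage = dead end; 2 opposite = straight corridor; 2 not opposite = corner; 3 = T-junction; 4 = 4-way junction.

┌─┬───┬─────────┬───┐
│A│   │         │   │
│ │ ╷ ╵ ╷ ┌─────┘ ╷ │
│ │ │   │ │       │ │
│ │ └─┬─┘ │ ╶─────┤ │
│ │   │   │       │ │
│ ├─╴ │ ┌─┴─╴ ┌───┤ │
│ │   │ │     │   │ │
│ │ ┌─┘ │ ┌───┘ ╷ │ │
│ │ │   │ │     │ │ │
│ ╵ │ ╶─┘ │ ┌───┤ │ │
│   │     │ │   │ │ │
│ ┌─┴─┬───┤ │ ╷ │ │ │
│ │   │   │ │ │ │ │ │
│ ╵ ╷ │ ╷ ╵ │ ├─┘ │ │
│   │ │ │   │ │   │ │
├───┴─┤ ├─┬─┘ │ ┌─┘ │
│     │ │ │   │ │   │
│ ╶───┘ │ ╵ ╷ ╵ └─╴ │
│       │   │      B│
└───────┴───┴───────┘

Checking cell at (0, 3):
Number of passages: 2
Cell type: corner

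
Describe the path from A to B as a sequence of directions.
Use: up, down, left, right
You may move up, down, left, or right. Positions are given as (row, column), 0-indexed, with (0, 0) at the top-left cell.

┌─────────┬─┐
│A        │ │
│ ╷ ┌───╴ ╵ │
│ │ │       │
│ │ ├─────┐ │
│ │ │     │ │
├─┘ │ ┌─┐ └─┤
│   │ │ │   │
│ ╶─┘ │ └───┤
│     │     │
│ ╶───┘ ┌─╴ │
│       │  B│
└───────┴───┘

Finding the path and converting it to directions:
Path through cells: (0,0) → (0,1) → (1,1) → (2,1) → (3,1) → (3,0) → (4,0) → (5,0) → (5,1) → (5,2) → (5,3) → (4,3) → (4,4) → (4,5) → (5,5)
Directions: right, down, down, down, left, down, down, right, right, right, up, right, right, down

Solution:

┌─────────┬─┐
│A ↓      │ │
│ ╷ ┌───╴ ╵ │
│ │↓│       │
│ │ ├─────┐ │
│ │↓│     │ │
├─┘ │ ┌─┐ └─┤
│↓ ↲│ │ │   │
│ ╶─┘ │ └───┤
│↓    │↱ → ↓│
│ ╶───┘ ┌─╴ │
│↳ → → ↑│  B│
└───────┴───┘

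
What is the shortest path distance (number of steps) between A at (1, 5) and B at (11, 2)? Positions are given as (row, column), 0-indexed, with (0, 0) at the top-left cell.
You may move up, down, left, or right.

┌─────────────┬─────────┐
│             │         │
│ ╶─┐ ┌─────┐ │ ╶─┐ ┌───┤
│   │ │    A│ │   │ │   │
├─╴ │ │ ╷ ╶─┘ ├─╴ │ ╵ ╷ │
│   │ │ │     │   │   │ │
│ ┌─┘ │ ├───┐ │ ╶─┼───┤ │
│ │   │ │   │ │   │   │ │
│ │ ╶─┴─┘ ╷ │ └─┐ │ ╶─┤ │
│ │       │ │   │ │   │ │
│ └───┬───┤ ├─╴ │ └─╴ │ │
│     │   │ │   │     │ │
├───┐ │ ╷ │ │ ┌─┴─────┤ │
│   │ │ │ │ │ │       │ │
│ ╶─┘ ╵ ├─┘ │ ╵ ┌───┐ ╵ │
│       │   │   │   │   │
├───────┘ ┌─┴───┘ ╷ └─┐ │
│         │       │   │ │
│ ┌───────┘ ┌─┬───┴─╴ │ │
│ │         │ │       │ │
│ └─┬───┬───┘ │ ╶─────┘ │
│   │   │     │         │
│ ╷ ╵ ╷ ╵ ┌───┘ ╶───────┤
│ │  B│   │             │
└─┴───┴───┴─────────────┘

Finding path from (1, 5) to (11, 2):
Path: (1,5) → (1,4) → (2,4) → (2,5) → (2,6) → (1,6) → (0,6) → (0,5) → (0,4) → (0,3) → (0,2) → (1,2) → (2,2) → (3,2) → (3,1) → (4,1) → (4,2) → (4,3) → (4,4) → (3,4) → (3,5) → (4,5) → (5,5) → (6,5) → (7,5) → (7,4) → (8,4) → (8,3) → (8,2) → (8,1) → (8,0) → (9,0) → (10,0) → (10,1) → (11,1) → (11,2)
Distance: 35 steps

Solution:

┌─────────────┬─────────┐
│    ↓ ← ← ← ↰│         │
│ ╶─┐ ┌─────┐ │ ╶─┐ ┌───┤
│   │↓│  ↓ A│↑│   │ │   │
├─╴ │ │ ╷ ╶─┘ ├─╴ │ ╵ ╷ │
│   │↓│ │↳ → ↑│   │   │ │
│ ┌─┘ │ ├───┐ │ ╶─┼───┤ │
│ │↓ ↲│ │↱ ↓│ │   │   │ │
│ │ ╶─┴─┘ ╷ │ └─┐ │ ╶─┤ │
│ │↳ → → ↑│↓│   │ │   │ │
│ └───┬───┤ ├─╴ │ └─╴ │ │
│     │   │↓│   │     │ │
├───┐ │ ╷ │ │ ┌─┴─────┤ │
│   │ │ │ │↓│ │       │ │
│ ╶─┘ ╵ ├─┘ │ ╵ ┌───┐ ╵ │
│       │↓ ↲│   │   │   │
├───────┘ ┌─┴───┘ ╷ └─┐ │
│↓ ← ← ← ↲│       │   │ │
│ ┌───────┘ ┌─┬───┴─╴ │ │
│↓│         │ │       │ │
│ └─┬───┬───┘ │ ╶─────┘ │
│↳ ↓│   │     │         │
│ ╷ ╵ ╷ ╵ ┌───┘ ╶───────┤
│ │↳ B│   │             │
└─┴───┴───┴─────────────┘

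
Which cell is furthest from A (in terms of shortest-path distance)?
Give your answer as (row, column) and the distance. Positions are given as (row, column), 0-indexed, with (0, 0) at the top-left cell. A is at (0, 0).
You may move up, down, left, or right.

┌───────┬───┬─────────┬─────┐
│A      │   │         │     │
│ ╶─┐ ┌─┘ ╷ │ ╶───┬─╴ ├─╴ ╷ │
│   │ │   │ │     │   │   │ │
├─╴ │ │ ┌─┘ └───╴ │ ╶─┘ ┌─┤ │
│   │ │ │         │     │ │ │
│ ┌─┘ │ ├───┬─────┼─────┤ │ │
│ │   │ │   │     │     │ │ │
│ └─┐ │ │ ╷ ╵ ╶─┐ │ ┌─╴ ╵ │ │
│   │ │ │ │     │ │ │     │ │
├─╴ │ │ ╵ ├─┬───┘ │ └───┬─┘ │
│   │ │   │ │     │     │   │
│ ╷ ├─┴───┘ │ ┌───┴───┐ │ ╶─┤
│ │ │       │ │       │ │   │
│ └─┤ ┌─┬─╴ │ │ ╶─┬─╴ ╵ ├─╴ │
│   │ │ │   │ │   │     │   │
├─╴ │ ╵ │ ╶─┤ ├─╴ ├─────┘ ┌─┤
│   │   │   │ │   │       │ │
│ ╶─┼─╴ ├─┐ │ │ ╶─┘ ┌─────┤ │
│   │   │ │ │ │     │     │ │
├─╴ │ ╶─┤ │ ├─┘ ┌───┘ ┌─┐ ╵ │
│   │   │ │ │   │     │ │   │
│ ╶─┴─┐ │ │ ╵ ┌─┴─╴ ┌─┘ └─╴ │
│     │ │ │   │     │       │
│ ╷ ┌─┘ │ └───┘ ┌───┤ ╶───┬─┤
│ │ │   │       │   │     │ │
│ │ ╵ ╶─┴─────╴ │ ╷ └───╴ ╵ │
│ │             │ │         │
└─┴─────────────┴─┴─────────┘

Computing BFS distances from A to all cells:
Furthest cell: (9, 6)
Distance: 111 steps

Path from A to the furthest cell:

┌───────┬───┬─────────┬─────┐
│A      │↓ ↰│↓ ← ← ← ↰│  ↓ ↰│
│ ╶─┐ ┌─┘ ╷ │ ╶───┬─╴ ├─╴ ╷ │
│↳ ↓│ │↓ ↲│↑│↳ → ↓│↱ ↑│↓ ↲│↑│
├─╴ │ │ ┌─┘ └───╴ │ ╶─┘ ┌─┤ │
│↓ ↲│ │↓│  ↑ ← ← ↲│↑ ← ↲│ │↑│
│ ┌─┘ │ ├───┬─────┼─────┤ │ │
│↓│   │↓│↱ ↓│↱ → ↓│     │ │↑│
│ └─┐ │ │ ╷ ╵ ╶─┐ │ ┌─╴ ╵ │ │
│↳ ↓│ │↓│↑│↳ ↑  │↓│ │     │↑│
├─╴ │ │ ╵ ├─┬───┘ │ └───┬─┘ │
│↓ ↲│ │↳ ↑│ │↓ ← ↲│     │↱ ↑│
│ ╷ ├─┴───┘ │ ┌───┴───┐ │ ╶─┤
│↓│ │↱ → → ↓│↓│       │ │↑ ↰│
│ └─┤ ┌─┬─╴ │ │ ╶─┬─╴ ╵ ├─╴ │
│↳ ↓│↑│ │↓ ↲│↓│   │     │↱ ↑│
├─╴ │ ╵ │ ╶─┤ ├─╴ ├─────┘ ┌─┤
│↓ ↲│↑ ↰│↳ ↓│↓│   │↱ → → ↑│ │
│ ╶─┼─╴ ├─┐ │ │ ╶─┘ ┌─────┤ │
│↳ ↓│↱ ↑│ │↓│B│↱ → ↑│     │ │
├─╴ │ ╶─┤ │ ├─┘ ┌───┘ ┌─┐ ╵ │
│↓ ↲│↑ ↰│ │↓│↱ ↑│     │ │   │
│ ╶─┴─┐ │ │ ╵ ┌─┴─╴ ┌─┘ └─╴ │
│↳ ↓  │↑│ │↳ ↑│     │       │
│ ╷ ┌─┘ │ └───┘ ┌───┤ ╶───┬─┤
│ │↓│↱ ↑│       │   │     │ │
│ │ ╵ ╶─┴─────╴ │ ╷ └───╴ ╵ │
│ │↳ ↑          │ │         │
└─┴─────────────┴─┴─────────┘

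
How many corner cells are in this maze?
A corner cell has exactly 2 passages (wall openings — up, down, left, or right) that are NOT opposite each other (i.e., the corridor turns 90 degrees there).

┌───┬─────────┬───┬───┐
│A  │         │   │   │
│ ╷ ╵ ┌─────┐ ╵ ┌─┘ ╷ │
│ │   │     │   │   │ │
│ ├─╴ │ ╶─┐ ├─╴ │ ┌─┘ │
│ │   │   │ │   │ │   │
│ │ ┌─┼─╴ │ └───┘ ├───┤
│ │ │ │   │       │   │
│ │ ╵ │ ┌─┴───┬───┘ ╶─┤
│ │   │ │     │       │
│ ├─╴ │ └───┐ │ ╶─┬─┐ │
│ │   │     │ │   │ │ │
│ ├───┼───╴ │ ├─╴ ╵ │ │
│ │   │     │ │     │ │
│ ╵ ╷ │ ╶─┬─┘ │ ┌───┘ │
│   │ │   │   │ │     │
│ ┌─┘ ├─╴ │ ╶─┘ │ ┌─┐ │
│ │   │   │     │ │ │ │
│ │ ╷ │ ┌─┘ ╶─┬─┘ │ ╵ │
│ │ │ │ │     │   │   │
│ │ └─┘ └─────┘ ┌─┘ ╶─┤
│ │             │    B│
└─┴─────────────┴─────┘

Counting corner cells (2 non-opposite passages):
Total corners: 54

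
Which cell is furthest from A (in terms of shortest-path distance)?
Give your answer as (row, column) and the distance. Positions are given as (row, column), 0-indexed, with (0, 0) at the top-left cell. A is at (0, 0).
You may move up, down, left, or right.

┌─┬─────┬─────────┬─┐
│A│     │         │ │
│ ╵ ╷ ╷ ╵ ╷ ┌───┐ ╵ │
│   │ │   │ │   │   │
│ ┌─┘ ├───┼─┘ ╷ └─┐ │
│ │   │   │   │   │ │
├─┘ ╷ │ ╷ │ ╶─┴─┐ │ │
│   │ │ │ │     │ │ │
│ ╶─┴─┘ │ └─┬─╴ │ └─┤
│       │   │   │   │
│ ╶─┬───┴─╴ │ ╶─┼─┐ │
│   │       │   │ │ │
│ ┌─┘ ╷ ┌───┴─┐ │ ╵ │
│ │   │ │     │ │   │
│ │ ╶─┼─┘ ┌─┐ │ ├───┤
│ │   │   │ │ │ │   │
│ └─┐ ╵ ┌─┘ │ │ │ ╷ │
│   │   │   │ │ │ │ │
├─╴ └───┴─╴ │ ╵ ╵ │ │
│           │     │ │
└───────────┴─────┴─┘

Computing BFS distances from A to all cells:
Furthest cell: (5, 8)
Distance: 61 steps

Path from A to the furthest cell:

┌─┬─────┬─────────┬─┐
│A│↱ ↓  │         │ │
│ ╵ ╷ ╷ ╵ ╷ ┌───┐ ╵ │
│↳ ↑│↓│   │ │↱ ↓│   │
│ ┌─┘ ├───┼─┘ ╷ └─┐ │
│ │↓ ↲│↱ ↓│↱ ↑│↳ ↓│ │
├─┘ ╷ │ ╷ │ ╶─┴─┐ │ │
│↓ ↲│ │↑│↓│↑ ← ↰│↓│ │
│ ╶─┴─┘ │ └─┬─╴ │ └─┤
│↳ → → ↑│↳ ↓│↱ ↑│↳ ↓│
│ ╶─┬───┴─╴ │ ╶─┼─┐ │
│   │↓ ← ← ↲│↑ ↰│B│↓│
│ ┌─┘ ╷ ┌───┴─┐ │ ╵ │
│ │↓ ↲│ │↱ → ↓│↑│↑ ↲│
│ │ ╶─┼─┘ ┌─┐ │ ├───┤
│ │↳ ↓│↱ ↑│ │↓│↑│   │
│ └─┐ ╵ ┌─┘ │ │ │ ╷ │
│   │↳ ↑│   │↓│↑│ │ │
├─╴ └───┴─╴ │ ╵ ╵ │ │
│           │↳ ↑  │ │
└───────────┴─────┴─┘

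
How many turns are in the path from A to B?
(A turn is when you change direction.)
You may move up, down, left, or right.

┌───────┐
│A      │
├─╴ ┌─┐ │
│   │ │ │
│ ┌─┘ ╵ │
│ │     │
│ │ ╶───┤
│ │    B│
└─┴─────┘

Directions: right, right, right, down, down, left, left, down, right, right
Number of turns: 4

Solution:

┌───────┐
│A → → ↓│
├─╴ ┌─┐ │
│   │ │↓│
│ ┌─┘ ╵ │
│ │↓ ← ↲│
│ │ ╶───┤
│ │↳ → B│
└─┴─────┘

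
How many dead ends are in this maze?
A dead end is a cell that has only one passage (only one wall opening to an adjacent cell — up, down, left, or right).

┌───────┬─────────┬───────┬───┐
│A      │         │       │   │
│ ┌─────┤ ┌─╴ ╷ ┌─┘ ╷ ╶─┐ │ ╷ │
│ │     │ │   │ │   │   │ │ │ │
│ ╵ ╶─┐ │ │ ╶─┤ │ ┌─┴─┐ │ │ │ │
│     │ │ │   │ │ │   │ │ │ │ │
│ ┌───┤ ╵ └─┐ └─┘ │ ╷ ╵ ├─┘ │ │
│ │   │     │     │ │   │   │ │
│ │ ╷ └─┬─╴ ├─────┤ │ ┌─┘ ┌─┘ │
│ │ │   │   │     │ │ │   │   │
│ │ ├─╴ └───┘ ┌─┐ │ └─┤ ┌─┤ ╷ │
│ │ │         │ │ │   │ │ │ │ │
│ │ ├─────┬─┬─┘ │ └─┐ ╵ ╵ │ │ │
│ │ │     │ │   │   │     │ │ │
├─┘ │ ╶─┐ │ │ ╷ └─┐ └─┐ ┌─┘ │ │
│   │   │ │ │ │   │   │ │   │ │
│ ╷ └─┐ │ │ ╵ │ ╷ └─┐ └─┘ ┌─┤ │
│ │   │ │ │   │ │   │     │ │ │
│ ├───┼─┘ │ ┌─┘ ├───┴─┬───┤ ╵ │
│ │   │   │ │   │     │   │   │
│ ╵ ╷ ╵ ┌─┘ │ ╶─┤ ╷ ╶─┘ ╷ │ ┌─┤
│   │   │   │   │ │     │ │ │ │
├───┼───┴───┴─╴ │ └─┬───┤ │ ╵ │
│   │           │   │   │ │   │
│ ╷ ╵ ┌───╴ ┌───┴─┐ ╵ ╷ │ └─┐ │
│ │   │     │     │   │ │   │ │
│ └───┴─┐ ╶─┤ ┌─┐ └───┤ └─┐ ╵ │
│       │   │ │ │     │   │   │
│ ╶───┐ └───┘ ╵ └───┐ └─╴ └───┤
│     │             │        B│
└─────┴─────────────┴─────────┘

Checking each cell for number of passages:

Dead ends found at positions:
  (0, 3)
  (0, 8)
  (2, 2)
  (2, 7)
  (2, 12)
  (4, 4)
  (4, 10)
  (5, 2)
  (5, 7)
  (5, 12)
  (6, 0)
  (6, 5)
  (7, 11)
  (8, 2)
  (8, 3)
  (8, 9)
  (8, 13)
  (9, 10)
  (10, 4)
  (10, 14)
  (12, 3)
  (13, 5)
  (13, 7)
  (14, 2)
  (14, 9)
  (14, 14)
Total dead ends: 26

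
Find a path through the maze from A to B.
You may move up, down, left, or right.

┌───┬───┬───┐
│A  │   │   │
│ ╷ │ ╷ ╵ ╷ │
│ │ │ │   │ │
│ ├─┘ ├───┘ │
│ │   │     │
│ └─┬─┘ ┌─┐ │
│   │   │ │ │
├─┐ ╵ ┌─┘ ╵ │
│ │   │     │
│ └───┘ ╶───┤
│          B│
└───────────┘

Finding the shortest path through the maze:
Path length: 18 steps
Directions: down → down → down → right → down → right → up → right → up → right → right → down → down → left → left → down → right → right

Solution:

┌───┬───┬───┐
│A  │   │   │
│ ╷ │ ╷ ╵ ╷ │
│↓│ │ │   │ │
│ ├─┘ ├───┘ │
│↓│   │↱ → ↓│
│ └─┬─┘ ┌─┐ │
│↳ ↓│↱ ↑│ │↓│
├─┐ ╵ ┌─┘ ╵ │
│ │↳ ↑│↓ ← ↲│
│ └───┘ ╶───┤
│      ↳ → B│
└───────────┘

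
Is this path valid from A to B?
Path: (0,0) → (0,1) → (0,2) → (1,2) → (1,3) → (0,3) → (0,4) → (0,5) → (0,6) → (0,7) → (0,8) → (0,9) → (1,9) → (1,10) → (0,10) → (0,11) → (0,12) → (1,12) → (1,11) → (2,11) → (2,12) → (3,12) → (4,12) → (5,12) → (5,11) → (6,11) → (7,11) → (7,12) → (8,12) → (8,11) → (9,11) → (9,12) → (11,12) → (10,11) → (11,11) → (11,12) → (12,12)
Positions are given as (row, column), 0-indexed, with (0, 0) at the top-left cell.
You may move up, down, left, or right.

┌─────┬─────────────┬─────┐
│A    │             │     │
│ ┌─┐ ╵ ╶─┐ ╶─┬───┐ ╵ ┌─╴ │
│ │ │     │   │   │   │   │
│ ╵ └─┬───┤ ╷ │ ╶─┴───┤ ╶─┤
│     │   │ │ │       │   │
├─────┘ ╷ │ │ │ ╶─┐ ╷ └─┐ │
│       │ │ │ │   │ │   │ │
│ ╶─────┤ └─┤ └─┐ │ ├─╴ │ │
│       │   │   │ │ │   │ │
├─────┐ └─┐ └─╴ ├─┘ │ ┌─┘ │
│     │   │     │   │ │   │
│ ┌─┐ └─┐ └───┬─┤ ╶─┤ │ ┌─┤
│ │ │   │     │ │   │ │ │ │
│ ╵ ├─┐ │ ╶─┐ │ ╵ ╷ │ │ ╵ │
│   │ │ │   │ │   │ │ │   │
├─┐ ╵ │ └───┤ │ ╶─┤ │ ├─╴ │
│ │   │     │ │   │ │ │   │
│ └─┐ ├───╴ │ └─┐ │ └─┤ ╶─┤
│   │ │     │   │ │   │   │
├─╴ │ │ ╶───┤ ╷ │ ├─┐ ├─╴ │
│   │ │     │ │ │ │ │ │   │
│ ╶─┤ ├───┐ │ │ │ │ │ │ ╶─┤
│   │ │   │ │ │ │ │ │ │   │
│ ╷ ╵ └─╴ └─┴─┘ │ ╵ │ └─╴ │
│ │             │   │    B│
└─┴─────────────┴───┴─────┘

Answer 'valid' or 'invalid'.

Checking path validity:
Result: Invalid move at step 32: cannot move from (9, 12) to (11, 12).

invalid

Correct solution:

┌─────┬─────────────┬─────┐
│A → ↓│↱ → → → → → ↓│↱ → ↓│
│ ┌─┐ ╵ ╶─┐ ╶─┬───┐ ╵ ┌─╴ │
│ │ │↳ ↑  │   │   │↳ ↑│↓ ↲│
│ ╵ └─┬───┤ ╷ │ ╶─┴───┤ ╶─┤
│     │   │ │ │       │↳ ↓│
├─────┘ ╷ │ │ │ ╶─┐ ╷ └─┐ │
│       │ │ │ │   │ │   │↓│
│ ╶─────┤ └─┤ └─┐ │ ├─╴ │ │
│       │   │   │ │ │   │↓│
├─────┐ └─┐ └─╴ ├─┘ │ ┌─┘ │
│     │   │     │   │ │↓ ↲│
│ ┌─┐ └─┐ └───┬─┤ ╶─┤ │ ┌─┤
│ │ │   │     │ │   │ │↓│ │
│ ╵ ├─┐ │ ╶─┐ │ ╵ ╷ │ │ ╵ │
│   │ │ │   │ │   │ │ │↳ ↓│
├─┐ ╵ │ └───┤ │ ╶─┤ │ ├─╴ │
│ │   │     │ │   │ │ │↓ ↲│
│ └─┐ ├───╴ │ └─┐ │ └─┤ ╶─┤
│   │ │     │   │ │   │↳ ↓│
├─╴ │ │ ╶───┤ ╷ │ ├─┐ ├─╴ │
│   │ │     │ │ │ │ │ │↓ ↲│
│ ╶─┤ ├───┐ │ │ │ │ │ │ ╶─┤
│   │ │   │ │ │ │ │ │ │↳ ↓│
│ ╷ ╵ └─╴ └─┴─┘ │ ╵ │ └─╴ │
│ │             │   │    B│
└─┴─────────────┴───┴─────┘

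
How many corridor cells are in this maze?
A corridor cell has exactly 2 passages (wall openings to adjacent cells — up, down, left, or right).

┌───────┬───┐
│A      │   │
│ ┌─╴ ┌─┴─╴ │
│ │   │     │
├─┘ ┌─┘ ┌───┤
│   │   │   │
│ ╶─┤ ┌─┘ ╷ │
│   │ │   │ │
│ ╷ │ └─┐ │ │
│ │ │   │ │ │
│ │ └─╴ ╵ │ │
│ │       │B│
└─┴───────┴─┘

Counting cells with exactly 2 passages:
Total corridor cells: 26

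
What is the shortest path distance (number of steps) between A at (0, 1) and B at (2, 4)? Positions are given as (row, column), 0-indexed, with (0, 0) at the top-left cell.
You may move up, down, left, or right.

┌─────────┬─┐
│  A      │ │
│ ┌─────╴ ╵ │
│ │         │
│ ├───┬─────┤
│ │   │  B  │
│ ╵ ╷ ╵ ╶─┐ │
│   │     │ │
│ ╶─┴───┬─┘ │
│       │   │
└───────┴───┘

Finding path from (0, 1) to (2, 4):
Path: (0,1) → (0,0) → (1,0) → (2,0) → (3,0) → (3,1) → (2,1) → (2,2) → (3,2) → (3,3) → (2,3) → (2,4)
Distance: 11 steps

Solution:

┌─────────┬─┐
│↓ A      │ │
│ ┌─────╴ ╵ │
│↓│         │
│ ├───┬─────┤
│↓│↱ ↓│↱ B  │
│ ╵ ╷ ╵ ╶─┐ │
│↳ ↑│↳ ↑  │ │
│ ╶─┴───┬─┘ │
│       │   │
└───────┴───┘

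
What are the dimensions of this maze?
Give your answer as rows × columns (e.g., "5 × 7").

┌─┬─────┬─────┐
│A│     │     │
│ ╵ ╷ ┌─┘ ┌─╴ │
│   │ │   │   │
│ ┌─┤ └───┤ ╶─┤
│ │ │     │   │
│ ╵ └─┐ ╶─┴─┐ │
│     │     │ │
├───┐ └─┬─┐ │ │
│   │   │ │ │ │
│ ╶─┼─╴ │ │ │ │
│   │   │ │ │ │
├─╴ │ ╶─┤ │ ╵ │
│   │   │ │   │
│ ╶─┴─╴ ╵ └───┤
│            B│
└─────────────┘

Counting the maze dimensions:
Rows (vertical): 8
Columns (horizontal): 7
Dimensions: 8 × 7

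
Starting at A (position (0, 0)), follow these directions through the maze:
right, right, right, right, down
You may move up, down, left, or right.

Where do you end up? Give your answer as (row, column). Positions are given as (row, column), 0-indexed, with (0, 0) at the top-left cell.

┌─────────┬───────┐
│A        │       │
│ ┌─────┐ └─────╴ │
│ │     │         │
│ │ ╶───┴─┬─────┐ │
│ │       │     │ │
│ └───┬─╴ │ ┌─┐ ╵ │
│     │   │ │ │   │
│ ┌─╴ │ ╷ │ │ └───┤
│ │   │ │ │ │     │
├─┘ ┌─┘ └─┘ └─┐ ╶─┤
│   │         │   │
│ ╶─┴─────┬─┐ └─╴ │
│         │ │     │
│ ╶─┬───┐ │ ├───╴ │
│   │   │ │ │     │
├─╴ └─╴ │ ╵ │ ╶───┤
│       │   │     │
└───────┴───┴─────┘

Following directions step by step:
Start: (0, 0)
  right: (0, 0) → (0, 1)
  right: (0, 1) → (0, 2)
  right: (0, 2) → (0, 3)
  right: (0, 3) → (0, 4)
  down: (0, 4) → (1, 4)
Final position: (1, 4)

Path taken:

┌─────────┬───────┐
│A → → → ↓│       │
│ ┌─────┐ └─────╴ │
│ │     │B        │
│ │ ╶───┴─┬─────┐ │
│ │       │     │ │
│ └───┬─╴ │ ┌─┐ ╵ │
│     │   │ │ │   │
│ ┌─╴ │ ╷ │ │ └───┤
│ │   │ │ │ │     │
├─┘ ┌─┘ └─┘ └─┐ ╶─┤
│   │         │   │
│ ╶─┴─────┬─┐ └─╴ │
│         │ │     │
│ ╶─┬───┐ │ ├───╴ │
│   │   │ │ │     │
├─╴ └─╴ │ ╵ │ ╶───┤
│       │   │     │
└───────┴───┴─────┘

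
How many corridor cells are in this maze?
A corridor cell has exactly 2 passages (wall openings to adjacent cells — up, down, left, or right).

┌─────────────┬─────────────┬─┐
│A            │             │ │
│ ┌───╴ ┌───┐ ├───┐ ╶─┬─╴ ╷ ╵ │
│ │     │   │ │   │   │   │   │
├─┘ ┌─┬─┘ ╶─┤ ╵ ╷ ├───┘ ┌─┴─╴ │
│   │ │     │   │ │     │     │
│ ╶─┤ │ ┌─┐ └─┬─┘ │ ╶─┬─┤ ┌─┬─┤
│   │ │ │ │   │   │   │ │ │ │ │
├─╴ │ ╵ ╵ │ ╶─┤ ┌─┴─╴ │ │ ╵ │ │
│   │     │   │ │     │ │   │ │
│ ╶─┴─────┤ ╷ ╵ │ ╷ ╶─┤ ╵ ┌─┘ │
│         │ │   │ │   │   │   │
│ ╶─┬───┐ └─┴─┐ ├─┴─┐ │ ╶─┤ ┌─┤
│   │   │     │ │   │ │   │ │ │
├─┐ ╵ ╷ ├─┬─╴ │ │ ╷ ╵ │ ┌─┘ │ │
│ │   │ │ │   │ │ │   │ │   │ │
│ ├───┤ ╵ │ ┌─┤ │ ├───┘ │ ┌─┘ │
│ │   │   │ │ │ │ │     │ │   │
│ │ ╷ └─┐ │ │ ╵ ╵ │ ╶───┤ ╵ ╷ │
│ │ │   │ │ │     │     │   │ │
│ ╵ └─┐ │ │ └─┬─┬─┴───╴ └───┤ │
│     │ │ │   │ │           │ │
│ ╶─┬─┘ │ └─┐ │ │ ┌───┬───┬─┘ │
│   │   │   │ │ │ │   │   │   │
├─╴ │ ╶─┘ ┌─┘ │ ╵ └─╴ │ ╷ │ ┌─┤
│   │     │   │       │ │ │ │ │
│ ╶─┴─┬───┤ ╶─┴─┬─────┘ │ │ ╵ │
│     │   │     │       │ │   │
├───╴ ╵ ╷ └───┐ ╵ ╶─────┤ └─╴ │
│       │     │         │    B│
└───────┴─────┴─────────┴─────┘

Counting cells with exactly 2 passages:
Total corridor cells: 173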